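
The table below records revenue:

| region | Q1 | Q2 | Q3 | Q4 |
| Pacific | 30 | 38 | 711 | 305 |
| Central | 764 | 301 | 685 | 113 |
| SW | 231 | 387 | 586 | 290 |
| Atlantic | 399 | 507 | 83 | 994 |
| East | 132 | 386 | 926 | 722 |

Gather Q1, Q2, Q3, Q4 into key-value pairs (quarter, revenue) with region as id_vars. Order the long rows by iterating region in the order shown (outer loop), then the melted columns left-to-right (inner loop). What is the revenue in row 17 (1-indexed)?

132

20 rows total (5 × 4). Row 17: index ⌊(17-1)/4⌋ = 4 into region → East; (17-1) mod 4 = 0 into the melted columns → Q1.
So row 17 is (East, Q1, 132); revenue = 132.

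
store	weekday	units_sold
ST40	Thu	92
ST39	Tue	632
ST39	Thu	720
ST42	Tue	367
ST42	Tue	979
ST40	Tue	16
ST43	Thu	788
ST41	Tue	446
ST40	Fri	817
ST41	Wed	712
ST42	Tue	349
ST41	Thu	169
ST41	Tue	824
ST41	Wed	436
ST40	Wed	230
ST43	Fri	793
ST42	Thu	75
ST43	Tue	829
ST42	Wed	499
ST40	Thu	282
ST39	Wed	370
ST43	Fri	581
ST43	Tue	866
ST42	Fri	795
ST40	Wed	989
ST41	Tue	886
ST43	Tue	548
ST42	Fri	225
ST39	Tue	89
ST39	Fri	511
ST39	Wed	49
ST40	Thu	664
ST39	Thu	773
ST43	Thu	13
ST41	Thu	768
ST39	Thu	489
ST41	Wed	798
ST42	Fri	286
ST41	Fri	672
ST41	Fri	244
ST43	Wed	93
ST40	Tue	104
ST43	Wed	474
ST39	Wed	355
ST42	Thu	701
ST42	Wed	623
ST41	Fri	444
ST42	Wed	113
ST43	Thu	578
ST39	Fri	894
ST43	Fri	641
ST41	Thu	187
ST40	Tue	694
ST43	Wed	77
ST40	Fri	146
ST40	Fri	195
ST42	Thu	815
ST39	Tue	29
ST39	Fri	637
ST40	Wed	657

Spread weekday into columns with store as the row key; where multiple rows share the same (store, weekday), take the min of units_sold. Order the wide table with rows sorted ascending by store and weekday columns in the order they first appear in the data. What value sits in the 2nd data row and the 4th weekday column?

With rows sorted ascending by store, row 2 is store=ST40. weekday columns in first-appearance order: Thu, Tue, Fri, Wed; column 4 is Wed.
Long rows with store=ST40, weekday=Wed: min(230, 989, 657) = 230.

230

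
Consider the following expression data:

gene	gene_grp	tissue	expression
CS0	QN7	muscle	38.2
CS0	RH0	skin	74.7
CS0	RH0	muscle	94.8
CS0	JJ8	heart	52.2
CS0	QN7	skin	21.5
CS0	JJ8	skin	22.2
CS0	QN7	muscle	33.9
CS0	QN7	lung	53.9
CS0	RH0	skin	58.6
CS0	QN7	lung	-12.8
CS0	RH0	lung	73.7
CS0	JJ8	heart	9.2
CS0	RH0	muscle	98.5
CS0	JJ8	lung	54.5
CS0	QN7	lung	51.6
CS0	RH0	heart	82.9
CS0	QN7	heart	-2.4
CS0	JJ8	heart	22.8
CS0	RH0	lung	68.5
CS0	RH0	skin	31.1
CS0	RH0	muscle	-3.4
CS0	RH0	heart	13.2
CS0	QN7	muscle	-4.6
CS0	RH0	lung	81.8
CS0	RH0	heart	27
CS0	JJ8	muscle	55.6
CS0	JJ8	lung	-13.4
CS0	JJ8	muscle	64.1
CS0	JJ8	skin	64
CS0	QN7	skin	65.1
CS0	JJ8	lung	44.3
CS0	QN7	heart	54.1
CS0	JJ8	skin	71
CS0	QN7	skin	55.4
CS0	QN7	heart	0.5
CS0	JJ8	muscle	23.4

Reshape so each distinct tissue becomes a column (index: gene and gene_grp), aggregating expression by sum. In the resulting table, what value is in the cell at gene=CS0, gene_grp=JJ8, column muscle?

143.1

Rows with gene=CS0, gene_grp=JJ8 and tissue=muscle: expression values are 55.6, 64.1, 23.4.
55.6 + 64.1 + 23.4 = 143.1.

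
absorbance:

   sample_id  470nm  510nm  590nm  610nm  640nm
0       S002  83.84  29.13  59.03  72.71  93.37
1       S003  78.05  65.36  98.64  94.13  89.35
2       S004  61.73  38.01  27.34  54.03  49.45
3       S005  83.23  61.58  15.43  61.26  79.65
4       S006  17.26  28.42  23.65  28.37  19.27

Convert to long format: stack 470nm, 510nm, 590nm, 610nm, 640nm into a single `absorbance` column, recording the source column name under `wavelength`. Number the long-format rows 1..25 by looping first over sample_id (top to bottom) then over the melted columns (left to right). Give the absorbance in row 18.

25 rows total (5 × 5). Row 18: index ⌊(18-1)/5⌋ = 3 into sample_id → S005; (18-1) mod 5 = 2 into the melted columns → 590nm.
So row 18 is (S005, 590nm, 15.43); absorbance = 15.43.

15.43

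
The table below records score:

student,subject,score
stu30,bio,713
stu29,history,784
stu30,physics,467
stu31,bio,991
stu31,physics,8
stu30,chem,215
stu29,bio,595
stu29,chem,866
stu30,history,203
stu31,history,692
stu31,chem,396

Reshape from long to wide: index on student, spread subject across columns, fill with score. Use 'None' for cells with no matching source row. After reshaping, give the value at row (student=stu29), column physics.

No long-format row has student=stu29 and subject=physics, so the cell is None.

None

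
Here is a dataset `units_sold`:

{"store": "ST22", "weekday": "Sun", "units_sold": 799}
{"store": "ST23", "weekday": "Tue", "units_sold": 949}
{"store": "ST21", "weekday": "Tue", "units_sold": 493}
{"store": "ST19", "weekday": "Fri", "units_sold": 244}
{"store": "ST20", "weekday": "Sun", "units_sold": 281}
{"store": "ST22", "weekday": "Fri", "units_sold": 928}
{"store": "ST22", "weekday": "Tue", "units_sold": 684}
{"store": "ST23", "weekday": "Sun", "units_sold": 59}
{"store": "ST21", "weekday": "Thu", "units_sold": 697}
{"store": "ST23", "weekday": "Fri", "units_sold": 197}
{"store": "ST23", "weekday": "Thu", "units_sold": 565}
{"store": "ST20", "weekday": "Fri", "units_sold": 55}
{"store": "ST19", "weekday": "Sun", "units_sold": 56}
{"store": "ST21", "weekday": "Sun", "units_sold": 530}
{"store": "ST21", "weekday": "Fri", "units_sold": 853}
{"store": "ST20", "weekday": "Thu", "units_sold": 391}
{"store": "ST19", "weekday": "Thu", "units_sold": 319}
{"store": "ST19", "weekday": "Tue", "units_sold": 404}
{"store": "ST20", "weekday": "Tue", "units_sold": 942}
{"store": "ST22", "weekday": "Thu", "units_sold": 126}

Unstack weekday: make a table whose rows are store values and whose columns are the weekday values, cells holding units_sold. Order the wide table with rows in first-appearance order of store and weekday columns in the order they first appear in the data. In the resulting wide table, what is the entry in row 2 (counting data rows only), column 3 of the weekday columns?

With rows in first-appearance order of store, row 2 is store=ST23. weekday columns in first-appearance order: Sun, Tue, Fri, Thu; column 3 is Fri.
Long rows with store=ST23, weekday=Fri: units_sold = 197.

197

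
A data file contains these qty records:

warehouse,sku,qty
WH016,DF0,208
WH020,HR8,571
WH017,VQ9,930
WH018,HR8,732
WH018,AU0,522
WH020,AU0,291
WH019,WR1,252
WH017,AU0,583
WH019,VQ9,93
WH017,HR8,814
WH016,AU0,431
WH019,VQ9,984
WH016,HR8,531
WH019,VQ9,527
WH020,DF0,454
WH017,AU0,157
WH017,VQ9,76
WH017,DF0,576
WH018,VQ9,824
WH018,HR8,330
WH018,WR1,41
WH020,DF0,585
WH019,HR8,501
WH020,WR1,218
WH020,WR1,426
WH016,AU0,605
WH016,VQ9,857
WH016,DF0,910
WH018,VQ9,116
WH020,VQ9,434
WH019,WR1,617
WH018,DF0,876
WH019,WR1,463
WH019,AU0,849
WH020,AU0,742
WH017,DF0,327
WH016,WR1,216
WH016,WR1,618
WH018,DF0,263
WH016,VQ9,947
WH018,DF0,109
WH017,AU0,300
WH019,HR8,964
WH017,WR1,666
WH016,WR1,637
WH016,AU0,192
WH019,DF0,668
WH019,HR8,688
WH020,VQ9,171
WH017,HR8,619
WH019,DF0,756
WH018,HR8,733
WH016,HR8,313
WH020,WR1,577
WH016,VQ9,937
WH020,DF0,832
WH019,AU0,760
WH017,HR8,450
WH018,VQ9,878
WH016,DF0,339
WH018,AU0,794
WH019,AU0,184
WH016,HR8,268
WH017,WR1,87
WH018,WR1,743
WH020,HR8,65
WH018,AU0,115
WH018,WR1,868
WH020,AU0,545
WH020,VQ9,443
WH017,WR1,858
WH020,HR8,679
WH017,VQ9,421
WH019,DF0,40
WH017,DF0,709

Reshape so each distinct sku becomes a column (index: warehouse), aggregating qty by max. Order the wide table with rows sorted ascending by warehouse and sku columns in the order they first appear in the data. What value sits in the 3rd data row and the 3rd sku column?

With rows sorted ascending by warehouse, row 3 is warehouse=WH018. sku columns in first-appearance order: DF0, HR8, VQ9, AU0, WR1; column 3 is VQ9.
Long rows with warehouse=WH018, sku=VQ9: max(824, 116, 878) = 878.

878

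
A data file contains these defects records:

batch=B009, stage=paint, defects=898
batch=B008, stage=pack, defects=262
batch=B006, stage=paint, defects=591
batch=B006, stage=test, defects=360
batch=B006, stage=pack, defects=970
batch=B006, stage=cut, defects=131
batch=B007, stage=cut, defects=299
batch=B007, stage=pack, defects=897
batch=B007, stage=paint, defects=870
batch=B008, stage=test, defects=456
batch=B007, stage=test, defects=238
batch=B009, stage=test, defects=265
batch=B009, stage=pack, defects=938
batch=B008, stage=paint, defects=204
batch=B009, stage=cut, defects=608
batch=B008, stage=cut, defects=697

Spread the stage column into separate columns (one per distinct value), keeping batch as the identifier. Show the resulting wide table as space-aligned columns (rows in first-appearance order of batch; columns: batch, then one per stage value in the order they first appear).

batch  paint  pack  test  cut
B009   898    938   265   608
B008   204    262   456   697
B006   591    970   360   131
B007   870    897   238   299

Columns: batch plus the 4 distinct stage values (paint, pack, test, cut).
For example, row B009 column paint takes defects=898 from the long row (B009, paint).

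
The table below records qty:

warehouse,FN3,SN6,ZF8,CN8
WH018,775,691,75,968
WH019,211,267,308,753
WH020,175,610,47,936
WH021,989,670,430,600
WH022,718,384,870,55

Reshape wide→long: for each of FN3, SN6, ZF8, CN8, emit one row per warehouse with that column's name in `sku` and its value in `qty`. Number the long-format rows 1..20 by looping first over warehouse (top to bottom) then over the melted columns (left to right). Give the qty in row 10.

610

20 rows total (5 × 4). Row 10: index ⌊(10-1)/4⌋ = 2 into warehouse → WH020; (10-1) mod 4 = 1 into the melted columns → SN6.
So row 10 is (WH020, SN6, 610); qty = 610.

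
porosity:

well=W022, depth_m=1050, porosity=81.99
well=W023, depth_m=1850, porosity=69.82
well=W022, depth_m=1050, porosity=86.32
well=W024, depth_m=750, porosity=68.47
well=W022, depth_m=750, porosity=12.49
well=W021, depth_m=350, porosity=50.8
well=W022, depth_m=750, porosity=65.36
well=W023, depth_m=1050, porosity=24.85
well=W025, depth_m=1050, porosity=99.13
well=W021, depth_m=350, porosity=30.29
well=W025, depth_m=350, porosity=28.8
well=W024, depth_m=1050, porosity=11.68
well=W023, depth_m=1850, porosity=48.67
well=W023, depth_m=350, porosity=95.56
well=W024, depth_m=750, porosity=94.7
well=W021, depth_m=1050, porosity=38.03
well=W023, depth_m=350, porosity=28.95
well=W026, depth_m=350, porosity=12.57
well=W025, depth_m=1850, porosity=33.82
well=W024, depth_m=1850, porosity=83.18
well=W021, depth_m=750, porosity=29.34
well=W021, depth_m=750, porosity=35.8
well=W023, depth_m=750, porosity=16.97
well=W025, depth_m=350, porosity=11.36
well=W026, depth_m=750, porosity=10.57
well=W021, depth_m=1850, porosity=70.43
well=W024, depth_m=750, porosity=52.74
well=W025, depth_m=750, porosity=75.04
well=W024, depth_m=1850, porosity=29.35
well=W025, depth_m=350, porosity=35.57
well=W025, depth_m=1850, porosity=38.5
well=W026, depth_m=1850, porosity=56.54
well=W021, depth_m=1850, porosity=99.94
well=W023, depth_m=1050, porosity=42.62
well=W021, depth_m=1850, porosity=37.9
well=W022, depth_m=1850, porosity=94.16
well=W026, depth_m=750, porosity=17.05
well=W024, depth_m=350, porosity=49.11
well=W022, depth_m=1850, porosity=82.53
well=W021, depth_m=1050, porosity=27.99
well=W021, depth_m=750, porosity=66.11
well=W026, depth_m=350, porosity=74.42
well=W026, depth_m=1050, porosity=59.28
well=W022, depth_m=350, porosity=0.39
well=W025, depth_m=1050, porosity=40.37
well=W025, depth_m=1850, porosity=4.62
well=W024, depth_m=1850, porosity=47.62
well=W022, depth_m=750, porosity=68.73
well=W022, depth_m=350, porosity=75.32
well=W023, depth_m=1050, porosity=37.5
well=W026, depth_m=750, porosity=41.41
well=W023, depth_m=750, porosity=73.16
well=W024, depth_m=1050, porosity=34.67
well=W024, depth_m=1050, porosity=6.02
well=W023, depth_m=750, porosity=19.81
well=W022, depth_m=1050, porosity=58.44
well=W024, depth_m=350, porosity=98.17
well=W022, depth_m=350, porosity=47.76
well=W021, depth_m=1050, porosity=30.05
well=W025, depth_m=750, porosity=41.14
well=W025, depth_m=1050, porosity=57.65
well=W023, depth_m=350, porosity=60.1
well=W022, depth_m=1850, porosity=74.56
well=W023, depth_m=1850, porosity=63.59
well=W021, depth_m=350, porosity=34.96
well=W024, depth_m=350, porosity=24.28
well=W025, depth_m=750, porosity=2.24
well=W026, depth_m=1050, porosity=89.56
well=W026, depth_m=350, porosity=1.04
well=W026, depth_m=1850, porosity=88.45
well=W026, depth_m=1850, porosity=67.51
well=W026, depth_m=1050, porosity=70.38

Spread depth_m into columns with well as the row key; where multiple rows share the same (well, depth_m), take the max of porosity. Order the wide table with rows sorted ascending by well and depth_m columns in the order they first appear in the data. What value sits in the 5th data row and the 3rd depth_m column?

With rows sorted ascending by well, row 5 is well=W025. depth_m columns in first-appearance order: 1050, 1850, 750, 350; column 3 is 750.
Long rows with well=W025, depth_m=750: max(75.04, 41.14, 2.24) = 75.04.

75.04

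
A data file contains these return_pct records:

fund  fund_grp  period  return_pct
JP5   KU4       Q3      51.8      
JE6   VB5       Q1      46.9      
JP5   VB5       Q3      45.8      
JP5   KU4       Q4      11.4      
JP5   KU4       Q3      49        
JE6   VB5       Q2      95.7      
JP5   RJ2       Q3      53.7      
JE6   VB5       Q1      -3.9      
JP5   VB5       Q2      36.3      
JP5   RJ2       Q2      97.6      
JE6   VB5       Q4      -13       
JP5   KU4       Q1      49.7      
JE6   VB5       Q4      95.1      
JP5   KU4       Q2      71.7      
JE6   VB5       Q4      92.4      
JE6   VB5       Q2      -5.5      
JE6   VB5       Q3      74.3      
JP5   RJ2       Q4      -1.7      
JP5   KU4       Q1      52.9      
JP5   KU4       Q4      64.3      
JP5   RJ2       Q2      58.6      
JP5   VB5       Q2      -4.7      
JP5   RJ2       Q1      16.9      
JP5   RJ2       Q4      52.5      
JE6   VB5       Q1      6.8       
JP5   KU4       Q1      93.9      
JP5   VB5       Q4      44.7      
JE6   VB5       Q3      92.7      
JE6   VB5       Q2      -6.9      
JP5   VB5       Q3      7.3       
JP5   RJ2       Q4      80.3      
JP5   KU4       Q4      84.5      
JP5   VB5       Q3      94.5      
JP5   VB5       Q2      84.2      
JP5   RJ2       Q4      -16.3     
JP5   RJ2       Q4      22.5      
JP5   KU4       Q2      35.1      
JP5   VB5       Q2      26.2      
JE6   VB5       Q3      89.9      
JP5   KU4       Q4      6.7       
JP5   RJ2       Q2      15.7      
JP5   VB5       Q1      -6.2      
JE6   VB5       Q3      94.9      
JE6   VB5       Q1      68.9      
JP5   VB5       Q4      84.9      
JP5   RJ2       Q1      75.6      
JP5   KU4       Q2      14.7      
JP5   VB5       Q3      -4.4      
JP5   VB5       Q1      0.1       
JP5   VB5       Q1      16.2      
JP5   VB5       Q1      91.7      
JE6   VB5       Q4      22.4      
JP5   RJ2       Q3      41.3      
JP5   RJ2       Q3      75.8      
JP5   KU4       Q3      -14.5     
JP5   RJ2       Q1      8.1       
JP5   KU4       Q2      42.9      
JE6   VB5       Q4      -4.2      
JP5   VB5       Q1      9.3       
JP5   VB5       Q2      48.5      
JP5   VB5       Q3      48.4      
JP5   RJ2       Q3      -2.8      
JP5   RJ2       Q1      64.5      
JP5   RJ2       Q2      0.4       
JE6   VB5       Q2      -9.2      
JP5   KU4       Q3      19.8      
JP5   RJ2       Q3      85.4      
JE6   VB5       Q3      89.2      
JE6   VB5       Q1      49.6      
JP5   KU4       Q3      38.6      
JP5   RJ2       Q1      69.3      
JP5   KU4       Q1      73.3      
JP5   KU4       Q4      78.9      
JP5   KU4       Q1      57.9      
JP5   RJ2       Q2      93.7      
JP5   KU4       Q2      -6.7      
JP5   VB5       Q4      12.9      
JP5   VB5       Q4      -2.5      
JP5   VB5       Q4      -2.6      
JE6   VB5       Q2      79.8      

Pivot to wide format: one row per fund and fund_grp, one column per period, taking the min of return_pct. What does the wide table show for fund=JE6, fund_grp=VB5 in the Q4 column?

-13

Rows with fund=JE6, fund_grp=VB5 and period=Q4: return_pct values are -13, 95.1, 92.4, 22.4, -4.2.
min(-13, 95.1, 92.4, 22.4, -4.2) = -13.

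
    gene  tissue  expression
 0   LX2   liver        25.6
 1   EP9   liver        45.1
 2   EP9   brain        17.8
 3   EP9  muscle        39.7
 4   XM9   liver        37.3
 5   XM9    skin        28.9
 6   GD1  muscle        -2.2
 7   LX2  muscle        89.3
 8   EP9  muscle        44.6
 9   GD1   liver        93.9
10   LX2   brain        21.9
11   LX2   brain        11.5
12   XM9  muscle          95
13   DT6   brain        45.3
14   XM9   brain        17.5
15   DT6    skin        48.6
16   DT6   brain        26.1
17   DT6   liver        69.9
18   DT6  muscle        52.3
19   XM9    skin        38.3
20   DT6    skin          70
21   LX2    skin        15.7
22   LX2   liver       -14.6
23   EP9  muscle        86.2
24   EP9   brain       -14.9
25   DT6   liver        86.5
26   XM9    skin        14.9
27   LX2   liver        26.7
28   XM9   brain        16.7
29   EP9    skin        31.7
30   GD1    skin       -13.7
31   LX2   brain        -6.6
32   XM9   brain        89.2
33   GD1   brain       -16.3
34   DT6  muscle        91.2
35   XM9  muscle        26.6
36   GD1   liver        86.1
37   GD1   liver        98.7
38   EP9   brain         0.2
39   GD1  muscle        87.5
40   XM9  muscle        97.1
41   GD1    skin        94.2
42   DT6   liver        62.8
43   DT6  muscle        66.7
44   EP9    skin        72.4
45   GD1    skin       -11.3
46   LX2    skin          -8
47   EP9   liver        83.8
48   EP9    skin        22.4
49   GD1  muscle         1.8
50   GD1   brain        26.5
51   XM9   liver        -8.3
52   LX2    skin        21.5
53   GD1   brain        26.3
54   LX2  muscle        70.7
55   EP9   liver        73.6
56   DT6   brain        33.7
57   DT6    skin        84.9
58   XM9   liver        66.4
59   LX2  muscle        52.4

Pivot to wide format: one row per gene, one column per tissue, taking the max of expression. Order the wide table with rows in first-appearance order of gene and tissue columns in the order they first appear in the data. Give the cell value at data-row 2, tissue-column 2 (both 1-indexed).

17.8

With rows in first-appearance order of gene, row 2 is gene=EP9. tissue columns in first-appearance order: liver, brain, muscle, skin; column 2 is brain.
Long rows with gene=EP9, tissue=brain: max(17.8, -14.9, 0.2) = 17.8.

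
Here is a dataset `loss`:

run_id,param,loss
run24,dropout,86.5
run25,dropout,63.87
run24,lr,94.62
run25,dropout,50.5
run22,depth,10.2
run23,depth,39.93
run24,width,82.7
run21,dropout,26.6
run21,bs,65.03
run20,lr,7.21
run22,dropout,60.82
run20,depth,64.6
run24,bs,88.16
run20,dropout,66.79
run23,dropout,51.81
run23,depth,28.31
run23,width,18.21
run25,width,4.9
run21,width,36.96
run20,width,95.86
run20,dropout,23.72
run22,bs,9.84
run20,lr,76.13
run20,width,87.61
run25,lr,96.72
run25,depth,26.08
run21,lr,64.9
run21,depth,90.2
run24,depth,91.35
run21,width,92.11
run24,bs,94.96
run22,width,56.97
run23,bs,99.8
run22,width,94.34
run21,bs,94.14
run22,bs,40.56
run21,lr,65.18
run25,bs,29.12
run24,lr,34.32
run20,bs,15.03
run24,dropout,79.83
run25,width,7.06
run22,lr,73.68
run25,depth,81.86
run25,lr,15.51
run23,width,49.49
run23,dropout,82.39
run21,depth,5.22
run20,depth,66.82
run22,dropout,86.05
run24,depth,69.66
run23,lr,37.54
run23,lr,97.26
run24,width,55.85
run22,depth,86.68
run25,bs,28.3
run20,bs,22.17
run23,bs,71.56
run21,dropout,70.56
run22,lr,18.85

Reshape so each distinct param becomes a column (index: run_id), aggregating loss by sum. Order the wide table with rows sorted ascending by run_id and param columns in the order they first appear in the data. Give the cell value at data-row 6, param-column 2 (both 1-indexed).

With rows sorted ascending by run_id, row 6 is run_id=run25. param columns in first-appearance order: dropout, lr, depth, width, bs; column 2 is lr.
Long rows with run_id=run25, param=lr: 96.72 + 15.51 = 112.23.

112.23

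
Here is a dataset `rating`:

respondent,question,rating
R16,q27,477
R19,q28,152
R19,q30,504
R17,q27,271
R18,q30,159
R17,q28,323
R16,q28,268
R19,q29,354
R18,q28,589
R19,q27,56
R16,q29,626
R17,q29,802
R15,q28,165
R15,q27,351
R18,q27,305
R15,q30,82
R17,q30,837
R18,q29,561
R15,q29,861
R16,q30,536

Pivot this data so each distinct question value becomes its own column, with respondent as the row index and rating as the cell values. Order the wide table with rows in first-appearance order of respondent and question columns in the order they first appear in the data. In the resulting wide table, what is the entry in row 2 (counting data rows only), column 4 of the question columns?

354

With rows in first-appearance order of respondent, row 2 is respondent=R19. question columns in first-appearance order: q27, q28, q30, q29; column 4 is q29.
Long rows with respondent=R19, question=q29: rating = 354.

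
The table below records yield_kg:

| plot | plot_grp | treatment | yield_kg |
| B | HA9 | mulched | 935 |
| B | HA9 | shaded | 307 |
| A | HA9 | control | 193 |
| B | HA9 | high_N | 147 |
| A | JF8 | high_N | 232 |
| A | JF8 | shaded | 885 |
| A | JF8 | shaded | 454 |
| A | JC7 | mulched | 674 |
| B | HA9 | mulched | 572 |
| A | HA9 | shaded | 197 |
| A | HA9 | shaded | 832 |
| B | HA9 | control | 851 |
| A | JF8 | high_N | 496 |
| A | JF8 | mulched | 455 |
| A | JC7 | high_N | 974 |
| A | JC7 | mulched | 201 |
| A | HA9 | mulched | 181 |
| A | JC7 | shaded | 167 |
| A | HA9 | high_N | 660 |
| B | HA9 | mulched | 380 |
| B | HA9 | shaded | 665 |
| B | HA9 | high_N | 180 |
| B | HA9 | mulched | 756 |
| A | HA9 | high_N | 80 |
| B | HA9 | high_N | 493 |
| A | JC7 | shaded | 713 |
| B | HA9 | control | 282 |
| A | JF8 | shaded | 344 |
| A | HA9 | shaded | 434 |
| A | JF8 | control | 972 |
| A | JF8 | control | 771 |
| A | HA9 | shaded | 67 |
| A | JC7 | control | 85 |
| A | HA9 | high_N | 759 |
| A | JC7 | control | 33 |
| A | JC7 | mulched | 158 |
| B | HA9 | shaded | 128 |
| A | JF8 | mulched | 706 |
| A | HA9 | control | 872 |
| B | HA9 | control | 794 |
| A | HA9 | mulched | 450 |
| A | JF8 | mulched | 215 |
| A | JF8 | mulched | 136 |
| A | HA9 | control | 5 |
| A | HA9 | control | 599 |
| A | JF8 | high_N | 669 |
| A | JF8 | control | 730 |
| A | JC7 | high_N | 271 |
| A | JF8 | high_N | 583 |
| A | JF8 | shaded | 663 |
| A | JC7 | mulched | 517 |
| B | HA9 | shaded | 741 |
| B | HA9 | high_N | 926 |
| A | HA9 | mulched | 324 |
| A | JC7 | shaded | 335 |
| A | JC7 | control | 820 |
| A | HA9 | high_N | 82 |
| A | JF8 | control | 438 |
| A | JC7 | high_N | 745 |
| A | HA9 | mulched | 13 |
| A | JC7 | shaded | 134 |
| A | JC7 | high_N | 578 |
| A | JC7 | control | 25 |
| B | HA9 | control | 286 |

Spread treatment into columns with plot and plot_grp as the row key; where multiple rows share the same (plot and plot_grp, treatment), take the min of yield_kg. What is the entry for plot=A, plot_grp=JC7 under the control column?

Rows with plot=A, plot_grp=JC7 and treatment=control: yield_kg values are 85, 33, 820, 25.
min(85, 33, 820, 25) = 25.

25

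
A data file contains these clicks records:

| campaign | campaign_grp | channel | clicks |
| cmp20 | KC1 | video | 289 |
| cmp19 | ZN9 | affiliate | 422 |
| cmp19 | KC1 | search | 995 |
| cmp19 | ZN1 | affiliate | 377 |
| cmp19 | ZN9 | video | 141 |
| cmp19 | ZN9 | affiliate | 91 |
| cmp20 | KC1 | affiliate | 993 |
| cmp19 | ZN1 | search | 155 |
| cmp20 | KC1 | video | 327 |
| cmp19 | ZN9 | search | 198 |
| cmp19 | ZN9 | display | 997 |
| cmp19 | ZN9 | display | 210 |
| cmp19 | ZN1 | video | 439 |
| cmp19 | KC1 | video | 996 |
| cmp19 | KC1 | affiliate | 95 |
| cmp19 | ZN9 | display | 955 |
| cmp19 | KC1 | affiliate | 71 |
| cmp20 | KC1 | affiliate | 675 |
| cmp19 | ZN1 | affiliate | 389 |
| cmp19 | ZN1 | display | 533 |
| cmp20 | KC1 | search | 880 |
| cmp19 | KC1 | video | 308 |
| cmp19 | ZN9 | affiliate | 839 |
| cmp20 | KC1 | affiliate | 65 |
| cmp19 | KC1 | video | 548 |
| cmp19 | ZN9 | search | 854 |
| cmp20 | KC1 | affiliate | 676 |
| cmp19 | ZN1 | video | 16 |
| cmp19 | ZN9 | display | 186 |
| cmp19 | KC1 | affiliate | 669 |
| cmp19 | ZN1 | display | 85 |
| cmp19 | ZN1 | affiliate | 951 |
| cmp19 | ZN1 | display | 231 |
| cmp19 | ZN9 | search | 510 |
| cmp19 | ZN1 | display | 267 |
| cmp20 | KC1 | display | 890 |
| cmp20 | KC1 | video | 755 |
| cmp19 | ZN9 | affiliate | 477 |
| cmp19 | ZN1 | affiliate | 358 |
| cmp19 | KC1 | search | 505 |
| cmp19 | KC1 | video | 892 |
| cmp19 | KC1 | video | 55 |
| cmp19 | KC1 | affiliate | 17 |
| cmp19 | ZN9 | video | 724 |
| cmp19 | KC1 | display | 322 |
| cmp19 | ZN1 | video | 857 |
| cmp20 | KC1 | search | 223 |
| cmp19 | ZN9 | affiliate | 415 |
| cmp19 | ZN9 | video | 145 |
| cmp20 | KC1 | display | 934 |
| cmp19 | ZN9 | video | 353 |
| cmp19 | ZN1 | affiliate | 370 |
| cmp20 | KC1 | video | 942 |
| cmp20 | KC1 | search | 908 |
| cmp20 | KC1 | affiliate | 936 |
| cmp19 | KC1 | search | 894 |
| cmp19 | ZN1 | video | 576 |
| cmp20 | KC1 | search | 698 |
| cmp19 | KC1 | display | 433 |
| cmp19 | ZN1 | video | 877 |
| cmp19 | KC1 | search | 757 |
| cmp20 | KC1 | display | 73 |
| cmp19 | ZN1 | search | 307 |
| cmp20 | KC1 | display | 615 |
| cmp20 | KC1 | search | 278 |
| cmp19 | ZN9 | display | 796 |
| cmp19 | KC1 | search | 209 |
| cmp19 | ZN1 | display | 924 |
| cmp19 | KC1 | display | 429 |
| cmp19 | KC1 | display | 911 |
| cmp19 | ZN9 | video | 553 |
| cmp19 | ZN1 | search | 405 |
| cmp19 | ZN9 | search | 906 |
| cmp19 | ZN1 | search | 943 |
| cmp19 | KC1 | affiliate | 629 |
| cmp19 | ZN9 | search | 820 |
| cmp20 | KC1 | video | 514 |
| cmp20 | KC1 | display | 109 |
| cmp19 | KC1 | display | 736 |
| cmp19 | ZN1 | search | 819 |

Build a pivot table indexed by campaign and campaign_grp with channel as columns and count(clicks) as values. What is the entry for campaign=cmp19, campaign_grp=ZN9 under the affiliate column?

5

Rows with campaign=cmp19, campaign_grp=ZN9 and channel=affiliate: clicks values are 422, 91, 839, 477, 415.
5 rows match — count = 5.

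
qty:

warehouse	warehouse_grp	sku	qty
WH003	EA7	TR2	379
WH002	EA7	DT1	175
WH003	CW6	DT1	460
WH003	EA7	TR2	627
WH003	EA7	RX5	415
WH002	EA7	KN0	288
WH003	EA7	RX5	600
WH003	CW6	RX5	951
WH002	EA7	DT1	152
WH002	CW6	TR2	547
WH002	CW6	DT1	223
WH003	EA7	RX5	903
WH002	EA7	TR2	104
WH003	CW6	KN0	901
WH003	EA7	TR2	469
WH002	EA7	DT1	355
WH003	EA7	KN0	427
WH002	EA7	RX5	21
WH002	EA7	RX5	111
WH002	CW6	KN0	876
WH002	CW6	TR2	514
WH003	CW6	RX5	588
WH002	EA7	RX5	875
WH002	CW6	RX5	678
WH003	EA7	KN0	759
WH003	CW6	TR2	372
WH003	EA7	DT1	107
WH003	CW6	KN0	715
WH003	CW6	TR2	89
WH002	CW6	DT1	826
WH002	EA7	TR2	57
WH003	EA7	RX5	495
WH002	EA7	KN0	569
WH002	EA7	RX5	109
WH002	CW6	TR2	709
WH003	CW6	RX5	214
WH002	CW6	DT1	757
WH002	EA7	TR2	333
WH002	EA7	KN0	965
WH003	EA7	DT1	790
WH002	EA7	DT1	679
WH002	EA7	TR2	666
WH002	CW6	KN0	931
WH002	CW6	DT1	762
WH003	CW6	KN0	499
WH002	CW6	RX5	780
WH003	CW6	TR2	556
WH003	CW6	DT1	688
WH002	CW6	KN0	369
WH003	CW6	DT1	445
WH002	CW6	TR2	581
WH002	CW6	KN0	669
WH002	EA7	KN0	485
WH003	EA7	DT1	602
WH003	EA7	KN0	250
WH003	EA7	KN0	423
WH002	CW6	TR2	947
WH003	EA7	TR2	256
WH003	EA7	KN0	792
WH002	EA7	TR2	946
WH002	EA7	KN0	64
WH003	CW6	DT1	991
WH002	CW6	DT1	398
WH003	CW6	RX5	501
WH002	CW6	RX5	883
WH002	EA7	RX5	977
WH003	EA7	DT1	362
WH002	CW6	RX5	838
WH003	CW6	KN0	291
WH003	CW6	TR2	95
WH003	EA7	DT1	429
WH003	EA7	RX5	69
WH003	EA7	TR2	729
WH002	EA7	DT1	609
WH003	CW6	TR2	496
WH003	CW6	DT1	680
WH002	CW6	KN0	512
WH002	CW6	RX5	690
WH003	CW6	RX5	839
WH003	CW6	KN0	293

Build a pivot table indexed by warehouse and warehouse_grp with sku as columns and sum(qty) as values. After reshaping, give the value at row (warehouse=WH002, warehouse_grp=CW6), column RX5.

3869

Rows with warehouse=WH002, warehouse_grp=CW6 and sku=RX5: qty values are 678, 780, 883, 838, 690.
678 + 780 + 883 + 838 + 690 = 3869.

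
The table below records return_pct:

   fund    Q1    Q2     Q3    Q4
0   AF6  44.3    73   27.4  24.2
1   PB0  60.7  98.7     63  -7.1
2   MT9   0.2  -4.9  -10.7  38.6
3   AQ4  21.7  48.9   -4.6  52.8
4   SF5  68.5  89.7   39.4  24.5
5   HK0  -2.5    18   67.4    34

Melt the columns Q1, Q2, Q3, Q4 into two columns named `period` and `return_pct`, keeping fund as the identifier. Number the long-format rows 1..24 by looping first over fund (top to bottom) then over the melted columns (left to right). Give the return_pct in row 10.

24 rows total (6 × 4). Row 10: index ⌊(10-1)/4⌋ = 2 into fund → MT9; (10-1) mod 4 = 1 into the melted columns → Q2.
So row 10 is (MT9, Q2, -4.9); return_pct = -4.9.

-4.9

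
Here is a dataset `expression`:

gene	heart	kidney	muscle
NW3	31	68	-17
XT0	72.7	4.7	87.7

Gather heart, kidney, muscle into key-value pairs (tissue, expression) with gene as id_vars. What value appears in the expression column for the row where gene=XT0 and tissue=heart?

Unpivoting turns each (gene, wide-column) pair into one long row.
The wide cell at row XT0, column heart holds 72.7, so the long row (XT0, heart) has expression=72.7.

72.7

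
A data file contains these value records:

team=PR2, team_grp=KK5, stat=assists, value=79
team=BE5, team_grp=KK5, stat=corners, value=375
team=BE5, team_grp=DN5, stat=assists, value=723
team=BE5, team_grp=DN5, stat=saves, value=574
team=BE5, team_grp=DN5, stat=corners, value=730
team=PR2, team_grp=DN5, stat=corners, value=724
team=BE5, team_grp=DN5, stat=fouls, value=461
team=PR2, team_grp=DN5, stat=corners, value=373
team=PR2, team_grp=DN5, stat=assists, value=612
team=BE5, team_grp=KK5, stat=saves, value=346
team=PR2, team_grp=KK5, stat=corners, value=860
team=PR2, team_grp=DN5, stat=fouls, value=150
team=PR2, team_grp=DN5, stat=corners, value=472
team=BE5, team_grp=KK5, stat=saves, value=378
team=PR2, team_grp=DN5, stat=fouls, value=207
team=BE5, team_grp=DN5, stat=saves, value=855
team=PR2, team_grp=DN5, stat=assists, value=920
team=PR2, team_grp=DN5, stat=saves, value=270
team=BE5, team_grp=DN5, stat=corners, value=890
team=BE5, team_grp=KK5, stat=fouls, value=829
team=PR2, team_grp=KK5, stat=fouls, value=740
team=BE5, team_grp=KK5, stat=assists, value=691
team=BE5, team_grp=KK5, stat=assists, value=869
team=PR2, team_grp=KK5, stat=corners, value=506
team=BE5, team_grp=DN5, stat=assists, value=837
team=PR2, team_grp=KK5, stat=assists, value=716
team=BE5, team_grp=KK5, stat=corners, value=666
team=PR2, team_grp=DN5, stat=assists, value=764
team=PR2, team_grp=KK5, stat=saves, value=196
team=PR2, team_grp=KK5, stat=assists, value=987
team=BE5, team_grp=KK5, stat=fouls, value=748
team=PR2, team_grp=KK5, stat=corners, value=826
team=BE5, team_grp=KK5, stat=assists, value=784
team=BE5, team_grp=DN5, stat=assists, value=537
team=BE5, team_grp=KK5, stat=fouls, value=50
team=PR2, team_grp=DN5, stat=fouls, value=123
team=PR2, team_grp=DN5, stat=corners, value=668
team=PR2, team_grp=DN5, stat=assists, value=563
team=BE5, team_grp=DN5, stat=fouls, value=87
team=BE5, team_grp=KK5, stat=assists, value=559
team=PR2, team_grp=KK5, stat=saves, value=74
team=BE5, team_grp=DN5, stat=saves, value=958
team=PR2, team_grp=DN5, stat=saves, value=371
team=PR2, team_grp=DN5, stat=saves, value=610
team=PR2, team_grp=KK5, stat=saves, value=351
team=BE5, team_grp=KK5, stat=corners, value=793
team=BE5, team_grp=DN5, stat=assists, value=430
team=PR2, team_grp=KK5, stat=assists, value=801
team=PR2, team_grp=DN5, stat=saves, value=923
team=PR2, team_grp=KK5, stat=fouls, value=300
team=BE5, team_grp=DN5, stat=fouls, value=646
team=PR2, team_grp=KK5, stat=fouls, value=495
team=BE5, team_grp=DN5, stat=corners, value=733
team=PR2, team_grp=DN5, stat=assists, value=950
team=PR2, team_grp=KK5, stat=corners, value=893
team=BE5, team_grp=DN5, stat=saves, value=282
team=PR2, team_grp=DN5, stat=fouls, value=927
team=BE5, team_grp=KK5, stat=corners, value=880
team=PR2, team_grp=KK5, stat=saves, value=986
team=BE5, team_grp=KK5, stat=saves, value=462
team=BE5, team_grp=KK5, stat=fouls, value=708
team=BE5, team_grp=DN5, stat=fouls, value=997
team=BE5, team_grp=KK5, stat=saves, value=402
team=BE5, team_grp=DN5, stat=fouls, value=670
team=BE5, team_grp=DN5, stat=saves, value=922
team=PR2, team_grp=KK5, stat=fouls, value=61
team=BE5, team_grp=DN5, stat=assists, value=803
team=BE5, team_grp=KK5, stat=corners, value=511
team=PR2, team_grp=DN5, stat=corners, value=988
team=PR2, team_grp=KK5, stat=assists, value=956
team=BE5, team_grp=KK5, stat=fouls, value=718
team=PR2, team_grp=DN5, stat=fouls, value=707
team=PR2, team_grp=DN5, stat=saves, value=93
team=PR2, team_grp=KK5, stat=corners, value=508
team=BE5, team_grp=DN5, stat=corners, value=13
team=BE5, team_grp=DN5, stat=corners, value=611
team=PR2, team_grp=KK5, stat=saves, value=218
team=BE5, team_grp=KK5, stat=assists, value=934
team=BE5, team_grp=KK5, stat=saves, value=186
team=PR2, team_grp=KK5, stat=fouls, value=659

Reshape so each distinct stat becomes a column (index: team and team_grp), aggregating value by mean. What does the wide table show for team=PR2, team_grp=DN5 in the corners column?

645

Rows with team=PR2, team_grp=DN5 and stat=corners: value values are 724, 373, 472, 668, 988.
(724 + 373 + 472 + 668 + 988) / 5 = 645.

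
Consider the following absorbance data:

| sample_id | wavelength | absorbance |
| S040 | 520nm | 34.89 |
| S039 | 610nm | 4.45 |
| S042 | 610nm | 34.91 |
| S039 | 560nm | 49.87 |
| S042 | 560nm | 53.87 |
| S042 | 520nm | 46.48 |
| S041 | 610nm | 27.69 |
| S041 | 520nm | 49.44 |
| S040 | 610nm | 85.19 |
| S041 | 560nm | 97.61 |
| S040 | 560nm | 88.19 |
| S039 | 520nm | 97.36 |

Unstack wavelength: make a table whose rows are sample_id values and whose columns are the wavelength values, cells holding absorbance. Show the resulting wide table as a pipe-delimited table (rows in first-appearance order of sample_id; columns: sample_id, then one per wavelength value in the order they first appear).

| sample_id | 520nm | 610nm | 560nm |
| S040 | 34.89 | 85.19 | 88.19 |
| S039 | 97.36 | 4.45 | 49.87 |
| S042 | 46.48 | 34.91 | 53.87 |
| S041 | 49.44 | 27.69 | 97.61 |

Columns: sample_id plus the 3 distinct wavelength values (520nm, 610nm, 560nm).
For example, row S040 column 520nm takes absorbance=34.89 from the long row (S040, 520nm).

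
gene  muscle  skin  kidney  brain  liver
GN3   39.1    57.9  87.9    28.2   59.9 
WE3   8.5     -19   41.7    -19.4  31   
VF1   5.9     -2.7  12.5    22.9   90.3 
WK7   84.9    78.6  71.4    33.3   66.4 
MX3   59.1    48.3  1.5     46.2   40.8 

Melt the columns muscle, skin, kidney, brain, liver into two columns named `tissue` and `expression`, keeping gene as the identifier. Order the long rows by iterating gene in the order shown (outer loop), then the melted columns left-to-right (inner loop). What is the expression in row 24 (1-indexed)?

46.2

25 rows total (5 × 5). Row 24: index ⌊(24-1)/5⌋ = 4 into gene → MX3; (24-1) mod 5 = 3 into the melted columns → brain.
So row 24 is (MX3, brain, 46.2); expression = 46.2.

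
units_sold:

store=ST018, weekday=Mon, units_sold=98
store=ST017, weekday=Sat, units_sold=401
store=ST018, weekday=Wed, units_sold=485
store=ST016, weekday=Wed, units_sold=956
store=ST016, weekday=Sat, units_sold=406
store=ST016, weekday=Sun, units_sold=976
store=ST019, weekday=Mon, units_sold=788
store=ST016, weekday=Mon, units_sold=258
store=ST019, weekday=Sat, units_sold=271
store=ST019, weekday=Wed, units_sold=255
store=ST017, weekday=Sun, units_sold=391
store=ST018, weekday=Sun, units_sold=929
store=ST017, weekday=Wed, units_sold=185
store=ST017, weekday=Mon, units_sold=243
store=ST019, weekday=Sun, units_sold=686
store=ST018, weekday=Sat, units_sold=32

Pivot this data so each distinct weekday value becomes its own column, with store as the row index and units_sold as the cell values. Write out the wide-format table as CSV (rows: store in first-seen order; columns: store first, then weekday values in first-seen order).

Columns: store plus the 4 distinct weekday values (Mon, Sat, Wed, Sun).
For example, row ST018 column Mon takes units_sold=98 from the long row (ST018, Mon).

store,Mon,Sat,Wed,Sun
ST018,98,32,485,929
ST017,243,401,185,391
ST016,258,406,956,976
ST019,788,271,255,686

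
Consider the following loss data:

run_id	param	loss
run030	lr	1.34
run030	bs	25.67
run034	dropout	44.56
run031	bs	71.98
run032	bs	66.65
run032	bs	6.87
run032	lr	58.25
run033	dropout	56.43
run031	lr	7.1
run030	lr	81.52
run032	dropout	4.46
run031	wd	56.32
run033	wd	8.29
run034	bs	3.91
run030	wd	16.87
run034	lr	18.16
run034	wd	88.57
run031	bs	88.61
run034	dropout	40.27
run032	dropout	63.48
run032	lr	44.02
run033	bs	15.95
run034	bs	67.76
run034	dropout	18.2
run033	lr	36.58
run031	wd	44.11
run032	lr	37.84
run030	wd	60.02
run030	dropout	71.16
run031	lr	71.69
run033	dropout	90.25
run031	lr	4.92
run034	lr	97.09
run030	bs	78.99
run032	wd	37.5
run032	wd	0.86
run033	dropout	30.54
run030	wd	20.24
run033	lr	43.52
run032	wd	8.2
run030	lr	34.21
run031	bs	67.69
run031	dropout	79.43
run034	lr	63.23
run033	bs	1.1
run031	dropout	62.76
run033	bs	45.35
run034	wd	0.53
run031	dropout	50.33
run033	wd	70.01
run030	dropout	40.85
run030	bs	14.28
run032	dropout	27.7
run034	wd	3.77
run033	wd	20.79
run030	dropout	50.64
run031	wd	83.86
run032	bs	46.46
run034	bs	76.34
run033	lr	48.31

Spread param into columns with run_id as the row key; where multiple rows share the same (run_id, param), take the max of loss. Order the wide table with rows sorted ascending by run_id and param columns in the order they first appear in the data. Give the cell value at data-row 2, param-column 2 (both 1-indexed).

88.61

With rows sorted ascending by run_id, row 2 is run_id=run031. param columns in first-appearance order: lr, bs, dropout, wd; column 2 is bs.
Long rows with run_id=run031, param=bs: max(71.98, 88.61, 67.69) = 88.61.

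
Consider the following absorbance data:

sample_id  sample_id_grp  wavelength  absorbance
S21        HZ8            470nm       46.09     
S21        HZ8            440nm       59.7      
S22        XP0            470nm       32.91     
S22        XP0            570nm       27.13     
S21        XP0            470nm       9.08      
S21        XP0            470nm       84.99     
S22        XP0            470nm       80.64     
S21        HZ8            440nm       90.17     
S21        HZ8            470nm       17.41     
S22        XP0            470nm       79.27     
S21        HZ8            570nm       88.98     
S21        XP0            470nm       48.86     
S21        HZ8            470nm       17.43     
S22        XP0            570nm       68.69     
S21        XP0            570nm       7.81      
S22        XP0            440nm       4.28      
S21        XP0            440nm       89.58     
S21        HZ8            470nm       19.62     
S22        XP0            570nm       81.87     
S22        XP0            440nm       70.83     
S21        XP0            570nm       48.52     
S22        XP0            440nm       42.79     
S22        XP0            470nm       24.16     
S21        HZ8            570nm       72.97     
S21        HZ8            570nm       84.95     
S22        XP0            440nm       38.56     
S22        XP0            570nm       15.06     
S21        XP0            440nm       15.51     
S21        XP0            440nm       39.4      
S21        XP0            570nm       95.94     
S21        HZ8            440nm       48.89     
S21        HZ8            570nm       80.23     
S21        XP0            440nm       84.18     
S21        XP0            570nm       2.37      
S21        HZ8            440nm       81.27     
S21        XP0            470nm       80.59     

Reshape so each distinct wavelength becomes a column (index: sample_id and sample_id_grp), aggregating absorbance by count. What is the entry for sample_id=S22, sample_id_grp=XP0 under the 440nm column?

Rows with sample_id=S22, sample_id_grp=XP0 and wavelength=440nm: absorbance values are 4.28, 70.83, 42.79, 38.56.
4 rows match — count = 4.

4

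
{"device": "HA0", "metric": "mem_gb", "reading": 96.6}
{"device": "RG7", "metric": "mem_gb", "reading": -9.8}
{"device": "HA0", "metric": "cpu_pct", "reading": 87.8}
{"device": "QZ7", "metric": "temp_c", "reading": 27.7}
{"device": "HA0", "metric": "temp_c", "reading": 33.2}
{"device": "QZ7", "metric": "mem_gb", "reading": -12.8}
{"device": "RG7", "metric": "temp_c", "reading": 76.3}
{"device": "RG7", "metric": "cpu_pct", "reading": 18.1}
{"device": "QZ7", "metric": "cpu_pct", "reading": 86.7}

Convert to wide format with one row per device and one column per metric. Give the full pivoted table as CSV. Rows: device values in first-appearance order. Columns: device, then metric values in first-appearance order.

Columns: device plus the 3 distinct metric values (mem_gb, cpu_pct, temp_c).
For example, row HA0 column mem_gb takes reading=96.6 from the long row (HA0, mem_gb).

device,mem_gb,cpu_pct,temp_c
HA0,96.6,87.8,33.2
RG7,-9.8,18.1,76.3
QZ7,-12.8,86.7,27.7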